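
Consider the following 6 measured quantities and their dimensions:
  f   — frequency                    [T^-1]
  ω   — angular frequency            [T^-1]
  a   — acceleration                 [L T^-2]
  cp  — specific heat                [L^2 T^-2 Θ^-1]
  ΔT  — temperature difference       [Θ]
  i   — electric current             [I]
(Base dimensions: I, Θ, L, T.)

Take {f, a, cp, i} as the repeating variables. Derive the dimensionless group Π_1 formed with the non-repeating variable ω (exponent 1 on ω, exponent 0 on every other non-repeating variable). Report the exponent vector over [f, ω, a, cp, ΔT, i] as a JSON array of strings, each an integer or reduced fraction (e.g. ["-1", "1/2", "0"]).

["-1", "1", "0", "0", "0", "0"]

Write exponents as rows I,Θ,L,T / cols f,ω,a,cp,ΔT,i:
  I: [ 0  0  0  0  0  1]
  Θ: [ 0  0  0 -1  1  0]
  L: [ 0  0  1  2  0  0]
  T: [-1 -1 -2 -2  0  0]
RREF → pivots at {f,a,cp,i} ⇒ r = 4
Repeat: f,a,cp,i; free: ω,ΔT
RREF:
  r0: [   1    1    0    0   -2    0]
  r1: [   0    0    1    0    2    0]
  r2: [   0    0    0    1   -1    0]
  r3: [   0    0    0    0    0    1]
Fix exponent of ω at 1, ΔT at 0; solve each RREF row for its pivot's exponent:
  r0: exp(f) + (1)·1 = 0 ⇒ exp(f) = -1
  r1: exp(a) + (0)·1 = 0 ⇒ exp(a) = 0
  r2: exp(cp) + (0)·1 = 0 ⇒ exp(cp) = 0
  r3: exp(i) + (0)·1 = 0 ⇒ exp(i) = 0
Π_1 = f^-1 · ω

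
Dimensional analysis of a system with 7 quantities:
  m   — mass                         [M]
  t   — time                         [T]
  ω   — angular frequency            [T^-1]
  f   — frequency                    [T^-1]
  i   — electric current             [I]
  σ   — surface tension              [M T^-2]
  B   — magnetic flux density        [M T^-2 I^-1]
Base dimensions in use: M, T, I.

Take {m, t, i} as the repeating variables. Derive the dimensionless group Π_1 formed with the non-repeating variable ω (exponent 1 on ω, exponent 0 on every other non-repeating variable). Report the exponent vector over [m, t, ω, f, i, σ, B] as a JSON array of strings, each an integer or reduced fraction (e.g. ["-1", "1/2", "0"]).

["0", "1", "1", "0", "0", "0", "0"]

Write exponents as rows M,T,I / cols m,t,ω,f,i,σ,B:
  M: [ 1  0  0  0  0  1  1]
  T: [ 0  1 -1 -1  0 -2 -2]
  I: [ 0  0  0  0  1  0 -1]
RREF → pivots at {m,t,i} ⇒ r = 3
Repeat: m,t,i; free: ω,f,σ,B
RREF:
  r0: [   1    0    0    0    0    1    1]
  r1: [   0    1   -1   -1    0   -2   -2]
  r2: [   0    0    0    0    1    0   -1]
Fix exponent of ω at 1, f at 0, σ at 0, B at 0; solve each RREF row for its pivot's exponent:
  r0: exp(m) + (0)·1 = 0 ⇒ exp(m) = 0
  r1: exp(t) + (-1)·1 = 0 ⇒ exp(t) = 1
  r2: exp(i) + (0)·1 = 0 ⇒ exp(i) = 0
Π_1 = t · ω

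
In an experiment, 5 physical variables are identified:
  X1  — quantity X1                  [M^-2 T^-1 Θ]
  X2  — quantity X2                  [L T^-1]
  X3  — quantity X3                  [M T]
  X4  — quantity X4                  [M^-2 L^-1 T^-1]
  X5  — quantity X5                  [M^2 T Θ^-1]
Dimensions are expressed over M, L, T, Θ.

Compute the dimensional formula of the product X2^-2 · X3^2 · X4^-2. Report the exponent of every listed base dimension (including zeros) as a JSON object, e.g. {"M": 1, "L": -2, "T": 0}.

Exponent matrix [M,L,T,Θ] × [X1,X2,X3,X4,X5]:
  M: [-2  0  1 -2  2]
  L: [ 0  1  0 -1  0]
  T: [-1 -1  1 -1  1]
  Θ: [ 1  0  0  0 -1]
  [M]: (-2)·0+(2)·1+(-2)·-2 = 6
  [L]: (-2)·1+(2)·0+(-2)·-1 = 0
  [T]: (-2)·-1+(2)·1+(-2)·-1 = 6
  [Θ]: (-2)·0+(2)·0+(-2)·0 = 0
⇒ M^6 T^6

{"M": 6, "L": 0, "T": 6, "Θ": 0}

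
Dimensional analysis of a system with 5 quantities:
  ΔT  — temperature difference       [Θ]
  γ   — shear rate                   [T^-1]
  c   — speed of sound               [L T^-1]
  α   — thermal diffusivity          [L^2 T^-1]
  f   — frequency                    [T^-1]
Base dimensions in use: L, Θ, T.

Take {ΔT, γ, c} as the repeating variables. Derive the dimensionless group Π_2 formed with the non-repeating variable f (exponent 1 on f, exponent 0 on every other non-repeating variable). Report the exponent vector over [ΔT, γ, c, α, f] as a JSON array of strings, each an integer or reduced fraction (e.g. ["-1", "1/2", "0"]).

["0", "-1", "0", "0", "1"]

Exponent matrix [L,Θ,T] × [ΔT,γ,c,α,f]:
  L: [ 0  0  1  2  0]
  Θ: [ 1  0  0  0  0]
  T: [ 0 -1 -1 -1 -1]
RREF → pivots at {ΔT,γ,c} ⇒ r = 3
Pivot set = {ΔT,γ,c}, free = {α,f}
RREF:
  r0: [   1    0    0    0    0]
  r1: [   0    1    0   -1    1]
  r2: [   0    0    1    2    0]
Fix exponent of f at 1, α at 0; solve each RREF row for its pivot's exponent:
  r0: exp(ΔT) + (0)·1 = 0 ⇒ exp(ΔT) = 0
  r1: exp(γ) + (1)·1 = 0 ⇒ exp(γ) = -1
  r2: exp(c) + (0)·1 = 0 ⇒ exp(c) = 0
Π_2 = γ^-1 · f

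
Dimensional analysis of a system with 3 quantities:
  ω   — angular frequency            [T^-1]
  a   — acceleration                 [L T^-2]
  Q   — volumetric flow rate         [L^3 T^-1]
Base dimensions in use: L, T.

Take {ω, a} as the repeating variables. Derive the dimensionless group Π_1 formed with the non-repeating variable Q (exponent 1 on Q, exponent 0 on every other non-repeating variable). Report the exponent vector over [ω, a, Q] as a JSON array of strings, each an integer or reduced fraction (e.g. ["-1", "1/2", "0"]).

Exponent matrix [L,T] × [ω,a,Q]:
  L: [ 0  1  3]
  T: [-1 -2 -1]
Row reduction gives pivot columns ω,a; rank = 2
Pivot set = {ω,a}, free = {Q}
RREF:
  r0: [   1    0   -5]
  r1: [   0    1    3]
Fix exponent of Q at 1; solve each RREF row for its pivot's exponent:
  r0: exp(ω) + (-5)·1 = 0 ⇒ exp(ω) = 5
  r1: exp(a) + (3)·1 = 0 ⇒ exp(a) = -3
Π_1 = ω^5 · a^-3 · Q

["5", "-3", "1"]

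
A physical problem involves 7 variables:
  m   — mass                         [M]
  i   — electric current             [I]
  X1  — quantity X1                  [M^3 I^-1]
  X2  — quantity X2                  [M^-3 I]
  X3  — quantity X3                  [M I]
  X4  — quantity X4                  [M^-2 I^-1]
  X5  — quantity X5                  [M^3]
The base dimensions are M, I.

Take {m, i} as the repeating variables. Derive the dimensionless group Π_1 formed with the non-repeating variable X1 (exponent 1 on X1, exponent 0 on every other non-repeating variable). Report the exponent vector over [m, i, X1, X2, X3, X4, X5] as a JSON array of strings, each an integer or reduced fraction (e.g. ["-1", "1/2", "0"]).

["-3", "1", "1", "0", "0", "0", "0"]

Exponent matrix [M,I] × [m,i,X1,X2,X3,X4,X5]:
  M: [ 1  0  3 -3  1 -2  3]
  I: [ 0  1 -1  1  1 -1  0]
Row reduction gives pivot columns m,i; rank = 2
Repeat: m,i; free: X1,X2,X3,X4,X5
RREF:
  r0: [   1    0    3   -3    1   -2    3]
  r1: [   0    1   -1    1    1   -1    0]
Fix exponent of X1 at 1, X2 at 0, X3 at 0, X4 at 0, X5 at 0; solve each RREF row for its pivot's exponent:
  r0: exp(m) + (3)·1 = 0 ⇒ exp(m) = -3
  r1: exp(i) + (-1)·1 = 0 ⇒ exp(i) = 1
Π_1 = m^-3 · i · X1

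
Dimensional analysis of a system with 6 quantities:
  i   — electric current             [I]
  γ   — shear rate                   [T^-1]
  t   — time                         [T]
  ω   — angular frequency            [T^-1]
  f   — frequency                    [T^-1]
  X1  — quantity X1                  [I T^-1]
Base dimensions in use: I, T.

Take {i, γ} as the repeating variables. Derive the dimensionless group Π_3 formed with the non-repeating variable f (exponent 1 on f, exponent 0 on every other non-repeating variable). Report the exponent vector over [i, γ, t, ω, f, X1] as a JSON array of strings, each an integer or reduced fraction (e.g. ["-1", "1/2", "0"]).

Dimensional matrix (I×T by i×γ×t×ω×f×X1):
  I: [ 1  0  0  0  0  1]
  T: [ 0 -1  1 -1 -1 -1]
RREF → pivots at {i,γ} ⇒ r = 2
Repeat: i,γ; free: t,ω,f,X1
RREF:
  r0: [   1    0    0    0    0    1]
  r1: [   0    1   -1    1    1    1]
Fix exponent of f at 1, t at 0, ω at 0, X1 at 0; solve each RREF row for its pivot's exponent:
  r0: exp(i) + (0)·1 = 0 ⇒ exp(i) = 0
  r1: exp(γ) + (1)·1 = 0 ⇒ exp(γ) = -1
Π_3 = γ^-1 · f

["0", "-1", "0", "0", "1", "0"]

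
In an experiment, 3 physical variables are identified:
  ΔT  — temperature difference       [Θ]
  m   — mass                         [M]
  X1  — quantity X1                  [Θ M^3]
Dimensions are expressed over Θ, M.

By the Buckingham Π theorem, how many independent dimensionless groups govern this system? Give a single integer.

Dimensional matrix (Θ×M by ΔT×m×X1):
  Θ: [ 1  0  1]
  M: [ 0  1  3]
RREF → pivots at {ΔT,m} ⇒ r = 2
Π count = n − r = 3 − 2 = 1

1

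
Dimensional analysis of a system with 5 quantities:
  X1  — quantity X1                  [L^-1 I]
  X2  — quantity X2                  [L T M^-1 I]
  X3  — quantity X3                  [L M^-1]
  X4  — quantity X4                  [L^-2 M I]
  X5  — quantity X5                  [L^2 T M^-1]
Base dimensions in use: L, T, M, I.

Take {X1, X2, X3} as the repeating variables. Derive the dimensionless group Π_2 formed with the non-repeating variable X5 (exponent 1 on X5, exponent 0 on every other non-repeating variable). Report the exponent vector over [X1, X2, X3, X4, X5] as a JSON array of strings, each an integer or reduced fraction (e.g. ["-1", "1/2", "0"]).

["1", "-1", "0", "0", "1"]

Dimensional matrix (L×T×M×I by X1×X2×X3×X4×X5):
  L: [-1  1  1 -2  2]
  T: [ 0  1  0  0  1]
  M: [ 0 -1 -1  1 -1]
  I: [ 1  1  0  1  0]
Echelon form has 3 nonzero rows (pivots: X1,X2,X3)
Pivot set = {X1,X2,X3}, free = {X4,X5}
RREF:
  r0: [   1    0    0    1   -1]
  r1: [   0    1    0    0    1]
  r2: [   0    0    1   -1    0]
  r3: [   0    0    0    0    0]
Fix exponent of X5 at 1, X4 at 0; solve each RREF row for its pivot's exponent:
  r0: exp(X1) + (-1)·1 = 0 ⇒ exp(X1) = 1
  r1: exp(X2) + (1)·1 = 0 ⇒ exp(X2) = -1
  r2: exp(X3) + (0)·1 = 0 ⇒ exp(X3) = 0
Π_2 = X1 · X2^-1 · X5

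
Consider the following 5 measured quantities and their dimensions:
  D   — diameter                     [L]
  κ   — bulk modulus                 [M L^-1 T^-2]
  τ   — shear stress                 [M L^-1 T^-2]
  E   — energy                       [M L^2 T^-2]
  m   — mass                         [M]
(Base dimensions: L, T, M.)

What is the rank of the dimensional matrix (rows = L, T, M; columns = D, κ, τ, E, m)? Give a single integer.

Exponent matrix [L,T,M] × [D,κ,τ,E,m]:
  L: [ 1 -1 -1  2  0]
  T: [ 0 -2 -2 -2  0]
  M: [ 0  1  1  1  1]
Row reduction gives pivot columns D,κ,m; rank = 3

3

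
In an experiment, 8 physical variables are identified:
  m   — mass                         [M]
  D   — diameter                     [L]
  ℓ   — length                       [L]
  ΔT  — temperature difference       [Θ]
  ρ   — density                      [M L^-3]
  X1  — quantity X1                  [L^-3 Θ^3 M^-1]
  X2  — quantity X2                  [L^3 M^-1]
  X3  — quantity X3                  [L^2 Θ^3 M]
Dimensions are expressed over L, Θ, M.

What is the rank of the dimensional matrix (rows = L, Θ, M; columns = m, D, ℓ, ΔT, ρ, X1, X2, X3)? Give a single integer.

3

Write exponents as rows L,Θ,M / cols m,D,ℓ,ΔT,ρ,X1,X2,X3:
  L: [ 0  1  1  0 -3 -3  3  2]
  Θ: [ 0  0  0  1  0  3  0  3]
  M: [ 1  0  0  0  1 -1 -1  1]
Echelon form has 3 nonzero rows (pivots: m,D,ΔT)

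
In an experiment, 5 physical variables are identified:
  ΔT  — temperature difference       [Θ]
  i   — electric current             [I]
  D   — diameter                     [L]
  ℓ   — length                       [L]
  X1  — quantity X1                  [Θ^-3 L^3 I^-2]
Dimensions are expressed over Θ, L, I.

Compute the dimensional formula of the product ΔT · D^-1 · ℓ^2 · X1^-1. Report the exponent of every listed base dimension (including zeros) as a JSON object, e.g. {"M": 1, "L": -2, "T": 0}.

Exponent matrix [Θ,L,I] × [ΔT,i,D,ℓ,X1]:
  Θ: [ 1  0  0  0 -3]
  L: [ 0  0  1  1  3]
  I: [ 0  1  0  0 -2]
  [Θ]: (1)·1+(-1)·0+(2)·0+(-1)·-3 = 4
  [L]: (1)·0+(-1)·1+(2)·1+(-1)·3 = -2
  [I]: (1)·0+(-1)·0+(2)·0+(-1)·-2 = 2
⇒ Θ^4 L^-2 I^2

{"Θ": 4, "L": -2, "I": 2}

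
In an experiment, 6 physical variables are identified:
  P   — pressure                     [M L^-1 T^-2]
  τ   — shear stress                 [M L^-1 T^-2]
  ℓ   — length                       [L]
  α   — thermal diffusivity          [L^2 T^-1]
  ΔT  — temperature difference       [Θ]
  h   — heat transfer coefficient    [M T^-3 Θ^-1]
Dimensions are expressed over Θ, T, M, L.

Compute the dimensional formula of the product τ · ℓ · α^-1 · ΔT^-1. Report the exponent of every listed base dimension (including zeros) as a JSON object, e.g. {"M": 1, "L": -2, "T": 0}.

Exponent matrix [Θ,T,M,L] × [P,τ,ℓ,α,ΔT,h]:
  Θ: [ 0  0  0  0  1 -1]
  T: [-2 -2  0 -1  0 -3]
  M: [ 1  1  0  0  0  1]
  L: [-1 -1  1  2  0  0]
  [Θ]: (1)·0+(1)·0+(-1)·0+(-1)·1 = -1
  [T]: (1)·-2+(1)·0+(-1)·-1+(-1)·0 = -1
  [M]: (1)·1+(1)·0+(-1)·0+(-1)·0 = 1
  [L]: (1)·-1+(1)·1+(-1)·2+(-1)·0 = -2
⇒ Θ^-1 T^-1 M L^-2

{"Θ": -1, "T": -1, "M": 1, "L": -2}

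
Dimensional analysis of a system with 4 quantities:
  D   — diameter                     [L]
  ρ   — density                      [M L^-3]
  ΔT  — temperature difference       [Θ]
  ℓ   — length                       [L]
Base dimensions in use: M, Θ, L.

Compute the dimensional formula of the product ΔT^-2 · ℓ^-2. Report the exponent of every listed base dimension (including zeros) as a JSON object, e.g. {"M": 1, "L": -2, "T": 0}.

{"M": 0, "Θ": -2, "L": -2}

Dimensional matrix (M×Θ×L by D×ρ×ΔT×ℓ):
  M: [ 0  1  0  0]
  Θ: [ 0  0  1  0]
  L: [ 1 -3  0  1]
  [M]: (-2)·0+(-2)·0 = 0
  [Θ]: (-2)·1+(-2)·0 = -2
  [L]: (-2)·0+(-2)·1 = -2
⇒ Θ^-2 L^-2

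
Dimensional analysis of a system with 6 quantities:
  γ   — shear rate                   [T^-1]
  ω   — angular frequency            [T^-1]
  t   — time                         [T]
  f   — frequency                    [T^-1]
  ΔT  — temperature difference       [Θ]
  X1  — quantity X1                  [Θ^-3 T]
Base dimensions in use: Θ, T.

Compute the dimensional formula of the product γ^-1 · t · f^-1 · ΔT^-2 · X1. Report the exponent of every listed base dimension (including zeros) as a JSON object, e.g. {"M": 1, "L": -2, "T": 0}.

{"Θ": -5, "T": 4}

Write exponents as rows Θ,T / cols γ,ω,t,f,ΔT,X1:
  Θ: [ 0  0  0  0  1 -3]
  T: [-1 -1  1 -1  0  1]
  [Θ]: (-1)·0+(1)·0+(-1)·0+(-2)·1+(1)·-3 = -5
  [T]: (-1)·-1+(1)·1+(-1)·-1+(-2)·0+(1)·1 = 4
⇒ Θ^-5 T^4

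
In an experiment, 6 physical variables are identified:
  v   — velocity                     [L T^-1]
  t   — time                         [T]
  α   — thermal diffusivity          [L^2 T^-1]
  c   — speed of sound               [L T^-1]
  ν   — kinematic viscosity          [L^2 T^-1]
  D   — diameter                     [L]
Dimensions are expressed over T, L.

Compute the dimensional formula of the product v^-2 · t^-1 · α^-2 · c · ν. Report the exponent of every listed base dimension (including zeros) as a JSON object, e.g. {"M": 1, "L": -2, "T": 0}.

{"T": 1, "L": -3}

Dimensional matrix (T×L by v×t×α×c×ν×D):
  T: [-1  1 -1 -1 -1  0]
  L: [ 1  0  2  1  2  1]
  [T]: (-2)·-1+(-1)·1+(-2)·-1+(1)·-1+(1)·-1 = 1
  [L]: (-2)·1+(-1)·0+(-2)·2+(1)·1+(1)·2 = -3
⇒ T L^-3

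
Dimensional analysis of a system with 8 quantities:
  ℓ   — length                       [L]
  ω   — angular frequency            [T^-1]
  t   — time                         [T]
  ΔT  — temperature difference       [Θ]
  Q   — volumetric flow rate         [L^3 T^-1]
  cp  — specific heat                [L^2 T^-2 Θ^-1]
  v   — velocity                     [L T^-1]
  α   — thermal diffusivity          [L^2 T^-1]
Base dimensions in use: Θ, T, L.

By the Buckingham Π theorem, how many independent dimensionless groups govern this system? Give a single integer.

5

Exponent matrix [Θ,T,L] × [ℓ,ω,t,ΔT,Q,cp,v,α]:
  Θ: [ 0  0  0  1  0 -1  0  0]
  T: [ 0 -1  1  0 -1 -2 -1 -1]
  L: [ 1  0  0  0  3  2  1  2]
RREF → pivots at {ℓ,ω,ΔT} ⇒ r = 3
8 vars − rank 3 = 5 Π groups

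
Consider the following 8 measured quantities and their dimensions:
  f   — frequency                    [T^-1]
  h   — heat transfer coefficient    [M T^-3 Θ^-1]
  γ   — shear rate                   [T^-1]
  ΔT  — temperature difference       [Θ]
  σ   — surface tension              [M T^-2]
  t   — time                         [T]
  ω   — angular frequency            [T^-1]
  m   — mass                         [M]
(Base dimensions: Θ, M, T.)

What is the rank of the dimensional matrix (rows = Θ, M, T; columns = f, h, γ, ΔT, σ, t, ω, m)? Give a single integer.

3

Write exponents as rows Θ,M,T / cols f,h,γ,ΔT,σ,t,ω,m:
  Θ: [ 0 -1  0  1  0  0  0  0]
  M: [ 0  1  0  0  1  0  0  1]
  T: [-1 -3 -1  0 -2  1 -1  0]
Echelon form has 3 nonzero rows (pivots: f,h,ΔT)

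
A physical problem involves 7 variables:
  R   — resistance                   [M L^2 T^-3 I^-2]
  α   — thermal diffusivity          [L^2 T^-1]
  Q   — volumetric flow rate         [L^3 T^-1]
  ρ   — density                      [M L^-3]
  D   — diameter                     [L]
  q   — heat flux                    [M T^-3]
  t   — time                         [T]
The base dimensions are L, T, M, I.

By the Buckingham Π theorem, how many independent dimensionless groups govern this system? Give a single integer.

Dimensional matrix (L×T×M×I by R×α×Q×ρ×D×q×t):
  L: [ 2  2  3 -3  1  0  0]
  T: [-3 -1 -1  0  0 -3  1]
  M: [ 1  0  0  1  0  1  0]
  I: [-2  0  0  0  0  0  0]
Echelon form has 4 nonzero rows (pivots: R,α,Q,ρ)
7 vars − rank 4 = 3 Π groups

3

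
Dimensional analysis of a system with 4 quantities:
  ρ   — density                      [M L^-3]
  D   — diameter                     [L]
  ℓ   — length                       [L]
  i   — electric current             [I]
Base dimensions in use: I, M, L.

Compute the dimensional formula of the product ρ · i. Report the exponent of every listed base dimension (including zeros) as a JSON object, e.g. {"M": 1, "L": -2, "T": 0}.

Write exponents as rows I,M,L / cols ρ,D,ℓ,i:
  I: [ 0  0  0  1]
  M: [ 1  0  0  0]
  L: [-3  1  1  0]
  [I]: (1)·0+(1)·1 = 1
  [M]: (1)·1+(1)·0 = 1
  [L]: (1)·-3+(1)·0 = -3
⇒ I M L^-3

{"I": 1, "M": 1, "L": -3}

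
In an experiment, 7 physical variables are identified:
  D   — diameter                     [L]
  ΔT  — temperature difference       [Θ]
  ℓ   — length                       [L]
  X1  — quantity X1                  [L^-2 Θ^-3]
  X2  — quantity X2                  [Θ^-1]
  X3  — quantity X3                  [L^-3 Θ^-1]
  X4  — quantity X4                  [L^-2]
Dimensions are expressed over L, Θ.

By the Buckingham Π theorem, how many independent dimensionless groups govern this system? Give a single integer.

5

Dimensional matrix (L×Θ by D×ΔT×ℓ×X1×X2×X3×X4):
  L: [ 1  0  1 -2  0 -3 -2]
  Θ: [ 0  1  0 -3 -1 -1  0]
Row reduction gives pivot columns D,ΔT; rank = 2
Π count = n − r = 7 − 2 = 5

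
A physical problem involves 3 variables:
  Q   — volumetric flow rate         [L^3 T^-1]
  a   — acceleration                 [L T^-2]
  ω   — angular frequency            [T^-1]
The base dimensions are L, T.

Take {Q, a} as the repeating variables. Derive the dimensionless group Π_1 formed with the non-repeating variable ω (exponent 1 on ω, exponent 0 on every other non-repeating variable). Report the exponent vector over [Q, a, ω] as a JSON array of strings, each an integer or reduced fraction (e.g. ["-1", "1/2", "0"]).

["1/5", "-3/5", "1"]

Exponent matrix [L,T] × [Q,a,ω]:
  L: [ 3  1  0]
  T: [-1 -2 -1]
Row reduction gives pivot columns Q,a; rank = 2
Repeat: Q,a; free: ω
RREF:
  r0: [   1    0 -1/5]
  r1: [   0    1  3/5]
Fix exponent of ω at 1; solve each RREF row for its pivot's exponent:
  r0: exp(Q) + (-1/5)·1 = 0 ⇒ exp(Q) = 1/5
  r1: exp(a) + (3/5)·1 = 0 ⇒ exp(a) = -3/5
Π_1 = Q^(1/5) · a^(-3/5) · ω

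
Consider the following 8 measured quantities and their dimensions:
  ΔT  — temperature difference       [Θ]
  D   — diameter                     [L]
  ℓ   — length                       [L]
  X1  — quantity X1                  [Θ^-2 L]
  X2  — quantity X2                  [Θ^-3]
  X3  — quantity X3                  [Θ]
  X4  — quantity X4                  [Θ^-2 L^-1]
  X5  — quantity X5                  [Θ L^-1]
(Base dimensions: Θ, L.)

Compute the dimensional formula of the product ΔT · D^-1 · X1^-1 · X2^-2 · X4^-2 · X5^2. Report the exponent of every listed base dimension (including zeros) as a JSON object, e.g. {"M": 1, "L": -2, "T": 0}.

Dimensional matrix (Θ×L by ΔT×D×ℓ×X1×X2×X3×X4×X5):
  Θ: [ 1  0  0 -2 -3  1 -2  1]
  L: [ 0  1  1  1  0  0 -1 -1]
  [Θ]: (1)·1+(-1)·0+(-1)·-2+(-2)·-3+(-2)·-2+(2)·1 = 15
  [L]: (1)·0+(-1)·1+(-1)·1+(-2)·0+(-2)·-1+(2)·-1 = -2
⇒ Θ^15 L^-2

{"Θ": 15, "L": -2}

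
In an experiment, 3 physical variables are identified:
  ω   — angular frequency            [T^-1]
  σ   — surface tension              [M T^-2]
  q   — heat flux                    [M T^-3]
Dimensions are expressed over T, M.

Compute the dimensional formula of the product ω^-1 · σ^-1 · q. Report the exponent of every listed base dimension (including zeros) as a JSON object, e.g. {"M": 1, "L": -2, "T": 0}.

Dimensional matrix (T×M by ω×σ×q):
  T: [-1 -2 -3]
  M: [ 0  1  1]
  [T]: (-1)·-1+(-1)·-2+(1)·-3 = 0
  [M]: (-1)·0+(-1)·1+(1)·1 = 0
⇒ 1 (dimensionless)

{"T": 0, "M": 0}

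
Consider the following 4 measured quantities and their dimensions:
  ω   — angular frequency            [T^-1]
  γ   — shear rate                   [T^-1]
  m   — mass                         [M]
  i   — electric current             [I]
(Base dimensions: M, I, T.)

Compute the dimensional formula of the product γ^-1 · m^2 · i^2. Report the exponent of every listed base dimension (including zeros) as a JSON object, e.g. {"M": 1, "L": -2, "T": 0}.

{"M": 2, "I": 2, "T": 1}

Exponent matrix [M,I,T] × [ω,γ,m,i]:
  M: [ 0  0  1  0]
  I: [ 0  0  0  1]
  T: [-1 -1  0  0]
  [M]: (-1)·0+(2)·1+(2)·0 = 2
  [I]: (-1)·0+(2)·0+(2)·1 = 2
  [T]: (-1)·-1+(2)·0+(2)·0 = 1
⇒ M^2 I^2 T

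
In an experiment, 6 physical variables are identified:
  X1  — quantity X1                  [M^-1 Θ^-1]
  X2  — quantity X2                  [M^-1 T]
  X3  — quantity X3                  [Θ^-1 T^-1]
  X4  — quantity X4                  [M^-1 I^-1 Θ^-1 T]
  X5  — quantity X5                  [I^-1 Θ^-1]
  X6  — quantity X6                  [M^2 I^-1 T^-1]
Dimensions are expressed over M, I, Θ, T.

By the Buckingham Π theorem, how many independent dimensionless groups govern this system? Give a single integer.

Dimensional matrix (M×I×Θ×T by X1×X2×X3×X4×X5×X6):
  M: [-1 -1  0 -1  0  2]
  I: [ 0  0  0 -1 -1 -1]
  Θ: [-1  0 -1 -1 -1  0]
  T: [ 0  1 -1  1  0 -1]
RREF → pivots at {X1,X2,X4} ⇒ r = 3
n=6, r=3 ⇒ 3 dimensionless groups

3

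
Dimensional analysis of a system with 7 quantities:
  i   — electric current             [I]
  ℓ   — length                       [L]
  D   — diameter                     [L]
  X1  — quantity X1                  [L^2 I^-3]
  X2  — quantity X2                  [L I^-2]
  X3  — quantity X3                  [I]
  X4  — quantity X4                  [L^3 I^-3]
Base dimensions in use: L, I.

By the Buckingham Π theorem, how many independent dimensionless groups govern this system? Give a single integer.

Write exponents as rows L,I / cols i,ℓ,D,X1,X2,X3,X4:
  L: [ 0  1  1  2  1  0  3]
  I: [ 1  0  0 -3 -2  1 -3]
RREF → pivots at {i,ℓ} ⇒ r = 2
7 vars − rank 2 = 5 Π groups

5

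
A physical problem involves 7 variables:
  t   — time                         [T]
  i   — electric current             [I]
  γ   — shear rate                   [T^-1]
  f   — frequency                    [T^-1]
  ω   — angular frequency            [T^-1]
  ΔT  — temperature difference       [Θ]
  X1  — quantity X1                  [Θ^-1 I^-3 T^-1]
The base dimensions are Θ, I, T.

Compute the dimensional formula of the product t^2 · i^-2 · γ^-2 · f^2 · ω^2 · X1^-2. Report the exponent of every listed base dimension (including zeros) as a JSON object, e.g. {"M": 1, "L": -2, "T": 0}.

{"Θ": 2, "I": 4, "T": 2}

Dimensional matrix (Θ×I×T by t×i×γ×f×ω×ΔT×X1):
  Θ: [ 0  0  0  0  0  1 -1]
  I: [ 0  1  0  0  0  0 -3]
  T: [ 1  0 -1 -1 -1  0 -1]
  [Θ]: (2)·0+(-2)·0+(-2)·0+(2)·0+(2)·0+(-2)·-1 = 2
  [I]: (2)·0+(-2)·1+(-2)·0+(2)·0+(2)·0+(-2)·-3 = 4
  [T]: (2)·1+(-2)·0+(-2)·-1+(2)·-1+(2)·-1+(-2)·-1 = 2
⇒ Θ^2 I^4 T^2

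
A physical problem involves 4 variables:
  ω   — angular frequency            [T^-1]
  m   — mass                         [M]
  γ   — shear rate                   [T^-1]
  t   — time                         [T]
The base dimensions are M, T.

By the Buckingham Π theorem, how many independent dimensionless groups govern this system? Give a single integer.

2

Exponent matrix [M,T] × [ω,m,γ,t]:
  M: [ 0  1  0  0]
  T: [-1  0 -1  1]
Echelon form has 2 nonzero rows (pivots: ω,m)
n=4, r=2 ⇒ 2 dimensionless groups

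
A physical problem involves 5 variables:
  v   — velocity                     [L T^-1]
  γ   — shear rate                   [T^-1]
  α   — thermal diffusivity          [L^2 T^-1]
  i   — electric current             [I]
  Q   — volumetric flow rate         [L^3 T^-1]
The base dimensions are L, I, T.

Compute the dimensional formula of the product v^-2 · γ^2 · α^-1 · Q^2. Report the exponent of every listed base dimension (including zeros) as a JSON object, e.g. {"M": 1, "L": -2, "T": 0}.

Write exponents as rows L,I,T / cols v,γ,α,i,Q:
  L: [ 1  0  2  0  3]
  I: [ 0  0  0  1  0]
  T: [-1 -1 -1  0 -1]
  [L]: (-2)·1+(2)·0+(-1)·2+(2)·3 = 2
  [I]: (-2)·0+(2)·0+(-1)·0+(2)·0 = 0
  [T]: (-2)·-1+(2)·-1+(-1)·-1+(2)·-1 = -1
⇒ L^2 T^-1

{"L": 2, "I": 0, "T": -1}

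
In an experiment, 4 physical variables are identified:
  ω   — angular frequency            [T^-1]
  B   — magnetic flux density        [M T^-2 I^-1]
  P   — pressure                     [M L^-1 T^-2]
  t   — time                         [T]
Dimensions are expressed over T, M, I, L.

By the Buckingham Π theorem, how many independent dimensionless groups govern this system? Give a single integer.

1

Write exponents as rows T,M,I,L / cols ω,B,P,t:
  T: [-1 -2 -2  1]
  M: [ 0  1  1  0]
  I: [ 0 -1  0  0]
  L: [ 0  0 -1  0]
RREF → pivots at {ω,B,P} ⇒ r = 3
4 vars − rank 3 = 1 Π group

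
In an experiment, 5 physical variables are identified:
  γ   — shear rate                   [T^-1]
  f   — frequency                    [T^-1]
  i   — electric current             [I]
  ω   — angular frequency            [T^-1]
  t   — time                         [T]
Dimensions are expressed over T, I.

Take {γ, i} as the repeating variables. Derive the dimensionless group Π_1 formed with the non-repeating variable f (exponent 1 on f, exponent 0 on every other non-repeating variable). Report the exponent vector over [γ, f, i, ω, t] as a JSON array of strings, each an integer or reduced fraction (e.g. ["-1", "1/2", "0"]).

Write exponents as rows T,I / cols γ,f,i,ω,t:
  T: [-1 -1  0 -1  1]
  I: [ 0  0  1  0  0]
Echelon form has 2 nonzero rows (pivots: γ,i)
Repeat: γ,i; free: f,ω,t
RREF:
  r0: [   1    1    0    1   -1]
  r1: [   0    0    1    0    0]
Fix exponent of f at 1, ω at 0, t at 0; solve each RREF row for its pivot's exponent:
  r0: exp(γ) + (1)·1 = 0 ⇒ exp(γ) = -1
  r1: exp(i) + (0)·1 = 0 ⇒ exp(i) = 0
Π_1 = γ^-1 · f

["-1", "1", "0", "0", "0"]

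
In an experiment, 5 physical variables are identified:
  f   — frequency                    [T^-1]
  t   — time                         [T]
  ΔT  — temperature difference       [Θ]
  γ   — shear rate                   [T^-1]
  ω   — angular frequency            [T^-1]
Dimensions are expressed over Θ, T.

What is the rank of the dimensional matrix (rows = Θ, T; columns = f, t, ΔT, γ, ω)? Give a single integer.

2

Write exponents as rows Θ,T / cols f,t,ΔT,γ,ω:
  Θ: [ 0  0  1  0  0]
  T: [-1  1  0 -1 -1]
RREF → pivots at {f,ΔT} ⇒ r = 2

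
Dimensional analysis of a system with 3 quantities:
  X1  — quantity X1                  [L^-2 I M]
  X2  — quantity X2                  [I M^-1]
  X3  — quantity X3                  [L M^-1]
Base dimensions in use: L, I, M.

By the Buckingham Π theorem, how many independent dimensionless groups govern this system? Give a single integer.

Dimensional matrix (L×I×M by X1×X2×X3):
  L: [-2  0  1]
  I: [ 1  1  0]
  M: [ 1 -1 -1]
Echelon form has 2 nonzero rows (pivots: X1,X2)
Π count = n − r = 3 − 2 = 1

1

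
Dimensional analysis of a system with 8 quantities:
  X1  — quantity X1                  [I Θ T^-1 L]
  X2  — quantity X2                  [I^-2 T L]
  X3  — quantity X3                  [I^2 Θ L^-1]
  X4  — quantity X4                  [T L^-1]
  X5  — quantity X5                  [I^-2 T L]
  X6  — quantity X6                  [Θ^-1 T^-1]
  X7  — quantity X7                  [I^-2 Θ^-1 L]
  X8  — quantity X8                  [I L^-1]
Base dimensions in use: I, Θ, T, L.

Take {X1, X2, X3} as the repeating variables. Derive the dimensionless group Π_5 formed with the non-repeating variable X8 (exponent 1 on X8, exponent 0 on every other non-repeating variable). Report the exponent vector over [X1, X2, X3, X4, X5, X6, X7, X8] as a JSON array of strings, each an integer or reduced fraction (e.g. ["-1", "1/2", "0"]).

["1/3", "1/3", "-1/3", "0", "0", "0", "0", "1"]

Dimensional matrix (I×Θ×T×L by X1×X2×X3×X4×X5×X6×X7×X8):
  I: [ 1 -2  2  0 -2  0 -2  1]
  Θ: [ 1  0  1  0  0 -1 -1  0]
  T: [-1  1  0  1  1 -1  0  0]
  L: [ 1  1 -1 -1  1  0  1 -1]
RREF → pivots at {X1,X2,X3} ⇒ r = 3
Pivot set = {X1,X2,X3}, free = {X4,X5,X6,X7,X8}
RREF:
  r0: [   1    0    0 -2/3    0    0    0 -1/3]
  r1: [   0    1    0  1/3    1   -1    0 -1/3]
  r2: [   0    0    1  2/3    0   -1   -1  1/3]
  r3: [   0    0    0    0    0    0    0    0]
Fix exponent of X8 at 1, X4 at 0, X5 at 0, X6 at 0, X7 at 0; solve each RREF row for its pivot's exponent:
  r0: exp(X1) + (-1/3)·1 = 0 ⇒ exp(X1) = 1/3
  r1: exp(X2) + (-1/3)·1 = 0 ⇒ exp(X2) = 1/3
  r2: exp(X3) + (1/3)·1 = 0 ⇒ exp(X3) = -1/3
Π_5 = X1^(1/3) · X2^(1/3) · X3^(-1/3) · X8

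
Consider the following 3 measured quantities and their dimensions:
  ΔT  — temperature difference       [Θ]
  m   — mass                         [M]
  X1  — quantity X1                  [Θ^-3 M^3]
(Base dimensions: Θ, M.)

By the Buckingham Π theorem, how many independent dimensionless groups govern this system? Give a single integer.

1

Write exponents as rows Θ,M / cols ΔT,m,X1:
  Θ: [ 1  0 -3]
  M: [ 0  1  3]
Echelon form has 2 nonzero rows (pivots: ΔT,m)
3 vars − rank 2 = 1 Π group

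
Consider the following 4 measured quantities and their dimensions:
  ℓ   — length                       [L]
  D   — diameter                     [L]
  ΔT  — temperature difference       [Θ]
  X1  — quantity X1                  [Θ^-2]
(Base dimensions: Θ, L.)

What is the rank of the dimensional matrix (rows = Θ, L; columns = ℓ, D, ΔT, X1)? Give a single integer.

2

Dimensional matrix (Θ×L by ℓ×D×ΔT×X1):
  Θ: [ 0  0  1 -2]
  L: [ 1  1  0  0]
Echelon form has 2 nonzero rows (pivots: ℓ,ΔT)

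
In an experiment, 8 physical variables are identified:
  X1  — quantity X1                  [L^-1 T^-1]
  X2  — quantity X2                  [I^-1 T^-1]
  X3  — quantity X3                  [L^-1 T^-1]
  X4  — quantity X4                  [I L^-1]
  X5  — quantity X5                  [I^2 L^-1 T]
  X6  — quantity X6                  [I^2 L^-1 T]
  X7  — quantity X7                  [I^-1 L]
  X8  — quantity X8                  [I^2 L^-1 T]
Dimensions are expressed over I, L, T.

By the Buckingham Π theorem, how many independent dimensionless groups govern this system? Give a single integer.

6

Write exponents as rows I,L,T / cols X1,X2,X3,X4,X5,X6,X7,X8:
  I: [ 0 -1  0  1  2  2 -1  2]
  L: [-1  0 -1 -1 -1 -1  1 -1]
  T: [-1 -1 -1  0  1  1  0  1]
RREF → pivots at {X1,X2} ⇒ r = 2
8 vars − rank 2 = 6 Π groups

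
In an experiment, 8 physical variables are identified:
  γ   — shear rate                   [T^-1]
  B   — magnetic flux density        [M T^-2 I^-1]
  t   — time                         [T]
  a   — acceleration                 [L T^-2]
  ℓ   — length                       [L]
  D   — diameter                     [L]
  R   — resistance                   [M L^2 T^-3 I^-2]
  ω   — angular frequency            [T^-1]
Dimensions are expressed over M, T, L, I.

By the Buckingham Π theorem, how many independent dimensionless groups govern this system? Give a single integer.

Write exponents as rows M,T,L,I / cols γ,B,t,a,ℓ,D,R,ω:
  M: [ 0  1  0  0  0  0  1  0]
  T: [-1 -2  1 -2  0  0 -3 -1]
  L: [ 0  0  0  1  1  1  2  0]
  I: [ 0 -1  0  0  0  0 -2  0]
Row reduction gives pivot columns γ,B,a,R; rank = 4
8 vars − rank 4 = 4 Π groups

4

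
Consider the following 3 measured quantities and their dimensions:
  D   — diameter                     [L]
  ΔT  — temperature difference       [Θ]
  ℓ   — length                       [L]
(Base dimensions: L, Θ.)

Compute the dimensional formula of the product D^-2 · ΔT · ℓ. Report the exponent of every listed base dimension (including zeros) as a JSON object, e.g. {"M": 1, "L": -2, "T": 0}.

{"L": -1, "Θ": 1}

Exponent matrix [L,Θ] × [D,ΔT,ℓ]:
  L: [ 1  0  1]
  Θ: [ 0  1  0]
  [L]: (-2)·1+(1)·0+(1)·1 = -1
  [Θ]: (-2)·0+(1)·1+(1)·0 = 1
⇒ L^-1 Θ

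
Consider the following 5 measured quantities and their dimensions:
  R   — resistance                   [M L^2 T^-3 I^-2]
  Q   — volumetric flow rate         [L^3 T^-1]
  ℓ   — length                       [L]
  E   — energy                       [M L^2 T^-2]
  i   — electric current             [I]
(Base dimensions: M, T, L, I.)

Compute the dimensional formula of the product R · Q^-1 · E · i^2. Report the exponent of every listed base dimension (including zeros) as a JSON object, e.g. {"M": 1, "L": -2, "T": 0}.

Exponent matrix [M,T,L,I] × [R,Q,ℓ,E,i]:
  M: [ 1  0  0  1  0]
  T: [-3 -1  0 -2  0]
  L: [ 2  3  1  2  0]
  I: [-2  0  0  0  1]
  [M]: (1)·1+(-1)·0+(1)·1+(2)·0 = 2
  [T]: (1)·-3+(-1)·-1+(1)·-2+(2)·0 = -4
  [L]: (1)·2+(-1)·3+(1)·2+(2)·0 = 1
  [I]: (1)·-2+(-1)·0+(1)·0+(2)·1 = 0
⇒ M^2 T^-4 L

{"M": 2, "T": -4, "L": 1, "I": 0}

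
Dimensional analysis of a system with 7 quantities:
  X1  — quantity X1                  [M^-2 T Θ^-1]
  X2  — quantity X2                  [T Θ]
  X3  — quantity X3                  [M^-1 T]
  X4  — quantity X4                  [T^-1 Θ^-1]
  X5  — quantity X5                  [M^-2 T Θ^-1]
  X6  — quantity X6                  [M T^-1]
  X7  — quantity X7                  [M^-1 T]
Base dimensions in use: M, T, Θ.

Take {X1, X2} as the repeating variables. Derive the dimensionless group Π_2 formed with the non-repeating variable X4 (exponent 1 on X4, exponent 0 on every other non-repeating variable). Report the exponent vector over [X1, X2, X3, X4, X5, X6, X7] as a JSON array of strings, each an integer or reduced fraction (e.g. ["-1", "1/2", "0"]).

["0", "1", "0", "1", "0", "0", "0"]

Write exponents as rows M,T,Θ / cols X1,X2,X3,X4,X5,X6,X7:
  M: [-2  0 -1  0 -2  1 -1]
  T: [ 1  1  1 -1  1 -1  1]
  Θ: [-1  1  0 -1 -1  0  0]
RREF → pivots at {X1,X2} ⇒ r = 2
Repeat: X1,X2; free: X3,X4,X5,X6,X7
RREF:
  r0: [   1    0  1/2    0    1 -1/2  1/2]
  r1: [   0    1  1/2   -1    0 -1/2  1/2]
  r2: [   0    0    0    0    0    0    0]
Fix exponent of X4 at 1, X3 at 0, X5 at 0, X6 at 0, X7 at 0; solve each RREF row for its pivot's exponent:
  r0: exp(X1) + (0)·1 = 0 ⇒ exp(X1) = 0
  r1: exp(X2) + (-1)·1 = 0 ⇒ exp(X2) = 1
Π_2 = X2 · X4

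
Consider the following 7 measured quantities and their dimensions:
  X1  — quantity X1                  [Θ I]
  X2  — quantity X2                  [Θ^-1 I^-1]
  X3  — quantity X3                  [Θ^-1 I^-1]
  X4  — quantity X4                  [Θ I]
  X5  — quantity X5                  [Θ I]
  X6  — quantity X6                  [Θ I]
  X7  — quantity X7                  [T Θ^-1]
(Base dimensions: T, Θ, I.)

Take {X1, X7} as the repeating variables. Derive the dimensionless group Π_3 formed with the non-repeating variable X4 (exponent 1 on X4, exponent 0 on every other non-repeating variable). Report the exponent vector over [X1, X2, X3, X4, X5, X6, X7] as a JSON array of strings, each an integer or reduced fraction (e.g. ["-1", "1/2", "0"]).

["-1", "0", "0", "1", "0", "0", "0"]

Dimensional matrix (T×Θ×I by X1×X2×X3×X4×X5×X6×X7):
  T: [ 0  0  0  0  0  0  1]
  Θ: [ 1 -1 -1  1  1  1 -1]
  I: [ 1 -1 -1  1  1  1  0]
Echelon form has 2 nonzero rows (pivots: X1,X7)
Repeat: X1,X7; free: X2,X3,X4,X5,X6
RREF:
  r0: [   1   -1   -1    1    1    1    0]
  r1: [   0    0    0    0    0    0    1]
  r2: [   0    0    0    0    0    0    0]
Fix exponent of X4 at 1, X2 at 0, X3 at 0, X5 at 0, X6 at 0; solve each RREF row for its pivot's exponent:
  r0: exp(X1) + (1)·1 = 0 ⇒ exp(X1) = -1
  r1: exp(X7) + (0)·1 = 0 ⇒ exp(X7) = 0
Π_3 = X1^-1 · X4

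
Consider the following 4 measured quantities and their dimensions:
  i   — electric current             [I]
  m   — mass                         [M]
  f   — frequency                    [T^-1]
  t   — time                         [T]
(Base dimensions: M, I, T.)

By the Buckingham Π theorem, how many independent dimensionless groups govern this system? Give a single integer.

Dimensional matrix (M×I×T by i×m×f×t):
  M: [ 0  1  0  0]
  I: [ 1  0  0  0]
  T: [ 0  0 -1  1]
RREF → pivots at {i,m,f} ⇒ r = 3
n=4, r=3 ⇒ 1 dimensionless group

1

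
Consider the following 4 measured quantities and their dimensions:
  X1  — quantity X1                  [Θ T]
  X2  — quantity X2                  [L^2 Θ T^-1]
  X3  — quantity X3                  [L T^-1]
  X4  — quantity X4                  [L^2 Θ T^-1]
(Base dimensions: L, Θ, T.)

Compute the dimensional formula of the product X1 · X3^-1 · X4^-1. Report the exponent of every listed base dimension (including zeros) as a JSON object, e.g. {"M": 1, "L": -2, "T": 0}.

Exponent matrix [L,Θ,T] × [X1,X2,X3,X4]:
  L: [ 0  2  1  2]
  Θ: [ 1  1  0  1]
  T: [ 1 -1 -1 -1]
  [L]: (1)·0+(-1)·1+(-1)·2 = -3
  [Θ]: (1)·1+(-1)·0+(-1)·1 = 0
  [T]: (1)·1+(-1)·-1+(-1)·-1 = 3
⇒ L^-3 T^3

{"L": -3, "Θ": 0, "T": 3}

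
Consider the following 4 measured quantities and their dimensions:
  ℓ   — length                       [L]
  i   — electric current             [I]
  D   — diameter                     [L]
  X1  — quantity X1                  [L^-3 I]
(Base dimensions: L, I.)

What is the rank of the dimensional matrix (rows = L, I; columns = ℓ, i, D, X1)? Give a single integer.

Write exponents as rows L,I / cols ℓ,i,D,X1:
  L: [ 1  0  1 -3]
  I: [ 0  1  0  1]
RREF → pivots at {ℓ,i} ⇒ r = 2

2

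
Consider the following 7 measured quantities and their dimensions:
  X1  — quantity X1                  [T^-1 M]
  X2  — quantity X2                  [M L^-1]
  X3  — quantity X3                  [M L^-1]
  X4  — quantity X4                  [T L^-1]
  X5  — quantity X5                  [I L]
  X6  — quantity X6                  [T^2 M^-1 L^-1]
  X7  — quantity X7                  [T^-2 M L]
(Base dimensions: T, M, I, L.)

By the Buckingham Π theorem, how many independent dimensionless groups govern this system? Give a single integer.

Write exponents as rows T,M,I,L / cols X1,X2,X3,X4,X5,X6,X7:
  T: [-1  0  0  1  0  2 -2]
  M: [ 1  1  1  0  0 -1  1]
  I: [ 0  0  0  0  1  0  0]
  L: [ 0 -1 -1 -1  1 -1  1]
Echelon form has 3 nonzero rows (pivots: X1,X2,X5)
Π count = n − r = 7 − 3 = 4

4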